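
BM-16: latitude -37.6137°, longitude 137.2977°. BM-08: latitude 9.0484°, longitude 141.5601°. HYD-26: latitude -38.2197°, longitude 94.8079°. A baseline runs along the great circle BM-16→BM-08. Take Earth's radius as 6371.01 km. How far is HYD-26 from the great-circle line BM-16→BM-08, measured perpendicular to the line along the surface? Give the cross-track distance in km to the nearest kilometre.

δ₁₃ = central angle BM-16→HYD-26 = 0.579904 rad  (haversine)
θ₁₃ = bearing BM-16→HYD-26 = 255.575°,  θ₁₂ = bearing BM-16→BM-08 = 5.776°
dₓₜ = R·arcsin(sin δ₁₃ · sin(θ₁₃ − θ₁₂)) = 6371.01·arcsin(0.54794·sin(249.800°)) = -3441.118 km
|dₓₜ| = 3441.118 km

3441 km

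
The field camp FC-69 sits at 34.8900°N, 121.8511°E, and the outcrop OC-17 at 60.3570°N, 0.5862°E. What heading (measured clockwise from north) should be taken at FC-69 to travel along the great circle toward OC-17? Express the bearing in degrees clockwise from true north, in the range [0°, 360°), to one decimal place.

Δλ = -121.2649°
y = sin Δλ · cos φ₂ = -0.422768
x = cos φ₁ sin φ₂ − sin φ₁ cos φ₂ cos Δλ = 0.859729
θ = atan2(y, x) = -26.1854° → 333.8146° (mod 360°)

333.8°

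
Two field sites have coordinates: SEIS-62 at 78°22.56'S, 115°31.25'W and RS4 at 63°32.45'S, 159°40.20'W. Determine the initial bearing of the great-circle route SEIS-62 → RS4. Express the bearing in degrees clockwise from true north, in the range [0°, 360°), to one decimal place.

293.2°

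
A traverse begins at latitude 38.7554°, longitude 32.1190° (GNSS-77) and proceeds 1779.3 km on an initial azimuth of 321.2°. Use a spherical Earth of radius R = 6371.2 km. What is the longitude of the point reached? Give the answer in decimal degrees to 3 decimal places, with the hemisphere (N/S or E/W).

δ = d/R = 1779.3/6371.2 = 0.279272 rad
φ₂ = arcsin(sin φ₁ cos δ + cos φ₁ sin δ cos θ)
   = arcsin(0.62600·0.96126 + 0.77983·0.27566·0.77934) = 50.28865°
λ₂ = λ₁ + atan2(sin θ sin δ cos φ₁, cos δ − sin φ₁ sin φ₂) = 16.43436°

16.434°E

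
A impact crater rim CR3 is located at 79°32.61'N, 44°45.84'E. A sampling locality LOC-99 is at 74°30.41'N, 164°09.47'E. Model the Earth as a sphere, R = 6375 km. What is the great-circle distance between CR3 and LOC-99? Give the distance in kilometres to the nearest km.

CR3: φ = +79.54350°, λ = +44.76400°
LOC-99: φ = +74.50683°, λ = +164.15783°
Δφ = -5.0367°,  Δλ = 119.3938°
a = sin²(Δφ/2) + cos φ₁ cos φ₂ sin²(Δλ/2) = 0.038068
c = 2·arcsin(√a) = 0.392739 rad = 22.5023°
d = R·c = 6375 × 0.392739 = 2503.7 km

2504 km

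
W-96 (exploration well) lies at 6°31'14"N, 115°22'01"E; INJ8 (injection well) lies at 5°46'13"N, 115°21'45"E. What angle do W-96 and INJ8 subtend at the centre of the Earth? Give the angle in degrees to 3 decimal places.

W-96: φ = +6.52056°, λ = +115.36694°
INJ8: φ = +5.77028°, λ = +115.36250°
Δφ = -0.7503°,  Δλ = -0.0044°
a = sin²(Δφ/2) + cos φ₁ cos φ₂ sin²(Δλ/2) = 0.000043
c = 2·arcsin(√a) = 0.013095 rad = 0.7503°

0.750°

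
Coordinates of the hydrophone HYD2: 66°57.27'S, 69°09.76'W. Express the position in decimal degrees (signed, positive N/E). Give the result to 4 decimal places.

-66.9545°, -69.1627°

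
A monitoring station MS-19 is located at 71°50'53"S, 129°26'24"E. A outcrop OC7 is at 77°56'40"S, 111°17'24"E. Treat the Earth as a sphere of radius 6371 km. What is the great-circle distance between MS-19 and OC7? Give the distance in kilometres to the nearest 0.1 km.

850.3 km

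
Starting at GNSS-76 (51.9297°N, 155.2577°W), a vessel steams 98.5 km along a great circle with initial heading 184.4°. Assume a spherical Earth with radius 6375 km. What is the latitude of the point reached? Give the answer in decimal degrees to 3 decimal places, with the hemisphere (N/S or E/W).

51.047°N

δ = d/R = 98.5/6375 = 0.015451 rad
φ₂ = arcsin(sin φ₁ cos δ + cos φ₁ sin δ cos θ)
   = arcsin(0.78725·0.99988 + 0.61663·0.01545·-0.99705) = 51.04698°
λ₂ = λ₁ + atan2(sin θ sin δ cos φ₁, cos δ − sin φ₁ sin φ₂) = -155.36573°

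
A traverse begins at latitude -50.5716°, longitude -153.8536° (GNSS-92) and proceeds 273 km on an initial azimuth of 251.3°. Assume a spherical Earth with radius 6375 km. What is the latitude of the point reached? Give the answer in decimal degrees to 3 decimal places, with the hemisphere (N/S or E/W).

δ = d/R = 273/6375 = 0.042824 rad
φ₂ = arcsin(sin φ₁ cos δ + cos φ₁ sin δ cos θ)
   = arcsin(-0.77242·0.99908 + 0.63511·0.04281·-0.32061) = -51.29978°
λ₂ = λ₁ + atan2(sin θ sin δ cos φ₁, cos δ − sin φ₁ sin φ₂) = -157.57214°

51.300°S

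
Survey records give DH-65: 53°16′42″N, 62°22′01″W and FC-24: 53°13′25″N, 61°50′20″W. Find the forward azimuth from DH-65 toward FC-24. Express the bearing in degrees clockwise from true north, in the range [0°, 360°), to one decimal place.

99.6°

DH-65: φ = +53.27833°, λ = -62.36694°
FC-24: φ = +53.22361°, λ = -61.83889°
Δλ = 0.5281°
y = sin Δλ · cos φ₂ = 0.005518
x = cos φ₁ sin φ₂ − sin φ₁ cos φ₂ cos Δλ = -0.000935
θ = atan2(y, x) = 99.6147° → 99.6147° (mod 360°)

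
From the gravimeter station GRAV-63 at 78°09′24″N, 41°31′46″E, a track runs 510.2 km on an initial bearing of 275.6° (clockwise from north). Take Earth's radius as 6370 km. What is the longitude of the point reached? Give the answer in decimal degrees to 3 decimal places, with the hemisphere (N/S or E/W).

19.515°E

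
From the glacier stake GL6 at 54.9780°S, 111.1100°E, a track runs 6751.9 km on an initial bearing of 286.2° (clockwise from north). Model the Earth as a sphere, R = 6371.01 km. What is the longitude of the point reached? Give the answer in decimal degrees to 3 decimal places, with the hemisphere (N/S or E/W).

δ = d/R = 6751.9/6371.01 = 1.059785 rad
φ₂ = arcsin(sin φ₁ cos δ + cos φ₁ sin δ cos θ)
   = arcsin(-0.81893·0.48906 + 0.57389·0.87225·0.27899) = -15.12051°
λ₂ = λ₁ + atan2(sin θ sin δ cos φ₁, cos δ − sin φ₁ sin φ₂) = 50.92270°

50.923°E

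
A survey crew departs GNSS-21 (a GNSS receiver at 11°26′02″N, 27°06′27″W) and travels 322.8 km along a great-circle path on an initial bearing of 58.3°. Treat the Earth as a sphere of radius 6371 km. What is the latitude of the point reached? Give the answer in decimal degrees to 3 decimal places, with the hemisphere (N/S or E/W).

12.948°N

GNSS-21: φ = +11.43389°, λ = -27.10750°
δ = d/R = 322.8/6371 = 0.050667 rad
φ₂ = arcsin(sin φ₁ cos δ + cos φ₁ sin δ cos θ)
   = arcsin(0.19824·0.99872 + 0.98015·0.05065·0.52547) = 12.94804°
λ₂ = λ₁ + atan2(sin θ sin δ cos φ₁, cos δ − sin φ₁ sin φ₂) = -24.57341°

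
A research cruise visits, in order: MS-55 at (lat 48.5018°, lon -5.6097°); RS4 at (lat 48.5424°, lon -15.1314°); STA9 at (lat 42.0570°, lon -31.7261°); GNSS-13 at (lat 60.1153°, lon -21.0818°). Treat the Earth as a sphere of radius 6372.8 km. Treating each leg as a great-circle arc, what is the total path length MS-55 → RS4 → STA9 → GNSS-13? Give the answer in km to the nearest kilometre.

4317 km

MS-55→RS4: c = 0.110001 rad, d = 701.01 km
RS4→STA9: c = 0.232357 rad, d = 1480.77 km
STA9→GNSS-13: c = 0.335105 rad, d = 2135.56 km
Total = 701.01 + 1480.77 + 2135.56 = 4317.33 km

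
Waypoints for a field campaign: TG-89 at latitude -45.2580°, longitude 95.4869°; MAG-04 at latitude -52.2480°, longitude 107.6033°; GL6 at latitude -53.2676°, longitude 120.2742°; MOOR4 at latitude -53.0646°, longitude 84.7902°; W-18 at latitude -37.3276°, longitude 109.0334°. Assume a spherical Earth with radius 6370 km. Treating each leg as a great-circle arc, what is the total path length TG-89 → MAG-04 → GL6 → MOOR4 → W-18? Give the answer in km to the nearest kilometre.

TG-89→MAG-04: c = 0.184834 rad, d = 1177.39 km
MAG-04→GL6: c = 0.134832 rad, d = 858.88 km
GL6→MOOR4: c = 0.367450 rad, d = 2340.66 km
MOOR4→W-18: c = 0.401753 rad, d = 2559.17 km
Total = 1177.39 + 858.88 + 2340.66 + 2559.17 = 6936.10 km

6936 km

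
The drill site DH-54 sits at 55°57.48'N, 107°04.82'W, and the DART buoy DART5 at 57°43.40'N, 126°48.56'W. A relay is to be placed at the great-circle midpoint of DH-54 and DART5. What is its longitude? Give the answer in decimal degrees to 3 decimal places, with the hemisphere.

116.710°W

DH-54: φ = +55.95800°, λ = -107.08033°
DART5: φ = +57.72333°, λ = -126.80933°
Bx = cos φ₂ cos Δλ = 0.502662,  By = cos φ₂ sin Δλ = -0.180266
φₘ = atan2(sin φ₁ + sin φ₂, √((cos φ₁ + Bx)² + By²)) = 57.23004°
λₘ = λ₁ + atan2(By, cos φ₁ + Bx) = -116.70990°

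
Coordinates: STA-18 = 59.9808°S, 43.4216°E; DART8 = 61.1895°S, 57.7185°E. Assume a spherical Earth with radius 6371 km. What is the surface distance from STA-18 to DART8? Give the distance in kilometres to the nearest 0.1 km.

Δφ = -1.2087°,  Δλ = 14.2969°
a = sin²(Δφ/2) + cos φ₁ cos φ₂ sin²(Δλ/2) = 0.003845
c = 2·arcsin(√a) = 0.124092 rad = 7.1099°
d = R·c = 6371 × 0.124092 = 790.6 km

790.6 km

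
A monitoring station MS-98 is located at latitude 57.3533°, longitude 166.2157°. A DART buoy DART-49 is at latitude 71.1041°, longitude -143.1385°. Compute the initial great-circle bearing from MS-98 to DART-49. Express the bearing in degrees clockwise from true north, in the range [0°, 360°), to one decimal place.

36.6°

Δλ = 50.6458°
y = sin Δλ · cos φ₂ = 0.250414
x = cos φ₁ sin φ₂ − sin φ₁ cos φ₂ cos Δλ = 0.337472
θ = atan2(y, x) = 36.5765° → 36.5765° (mod 360°)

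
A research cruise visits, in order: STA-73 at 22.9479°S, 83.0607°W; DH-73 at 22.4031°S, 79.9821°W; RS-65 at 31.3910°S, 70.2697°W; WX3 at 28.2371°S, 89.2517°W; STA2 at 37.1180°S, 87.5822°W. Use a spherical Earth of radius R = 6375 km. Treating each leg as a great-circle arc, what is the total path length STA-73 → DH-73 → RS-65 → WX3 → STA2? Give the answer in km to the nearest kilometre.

4573 km

STA-73→DH-73: c = 0.050481 rad, d = 321.82 km
DH-73→RS-65: c = 0.217640 rad, d = 1387.46 km
RS-65→WX3: c = 0.292279 rad, d = 1863.28 km
WX3→STA2: c = 0.156921 rad, d = 1000.37 km
Total = 321.82 + 1387.46 + 1863.28 + 1000.37 = 4572.92 km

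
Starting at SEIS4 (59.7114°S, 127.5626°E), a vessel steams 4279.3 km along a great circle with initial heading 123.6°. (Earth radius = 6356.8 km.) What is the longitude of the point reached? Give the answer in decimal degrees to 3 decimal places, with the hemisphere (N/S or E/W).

152.953°W

δ = d/R = 4279.3/6356.8 = 0.673185 rad
φ₂ = arcsin(sin φ₁ cos δ + cos φ₁ sin δ cos θ)
   = arcsin(-0.86350·0.78184 + 0.50436·0.62348·-0.55339) = -58.11745°
λ₂ = λ₁ + atan2(sin θ sin δ cos φ₁, cos δ − sin φ₁ sin φ₂) = -152.95309°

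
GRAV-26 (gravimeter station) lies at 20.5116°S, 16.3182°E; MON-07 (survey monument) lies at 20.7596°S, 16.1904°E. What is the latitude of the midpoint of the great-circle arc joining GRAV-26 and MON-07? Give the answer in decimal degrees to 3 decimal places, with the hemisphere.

20.636°S

Bx = cos φ₂ cos Δλ = 0.935074,  By = cos φ₂ sin Δλ = -0.002086
φₘ = atan2(sin φ₁ + sin φ₂, √((cos φ₁ + Bx)² + By²)) = -20.63561°
λₘ = λ₁ + atan2(By, cos φ₁ + Bx) = 16.25435°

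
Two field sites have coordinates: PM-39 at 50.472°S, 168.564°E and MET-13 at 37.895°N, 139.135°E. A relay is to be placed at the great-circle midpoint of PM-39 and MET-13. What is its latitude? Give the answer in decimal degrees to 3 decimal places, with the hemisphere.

Bx = cos φ₂ cos Δλ = 0.687311,  By = cos φ₂ sin Δλ = -0.387739
φₘ = atan2(sin φ₁ + sin φ₂, √((cos φ₁ + Bx)² + By²)) = -6.49739°
λₘ = λ₁ + atan2(By, cos φ₁ + Bx) = 152.23840°

6.497°S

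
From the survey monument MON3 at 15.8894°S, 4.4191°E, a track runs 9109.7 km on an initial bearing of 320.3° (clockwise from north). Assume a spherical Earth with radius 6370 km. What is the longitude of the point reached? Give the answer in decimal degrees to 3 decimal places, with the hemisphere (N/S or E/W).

δ = d/R = 9109.7/6370 = 1.430094 rad
φ₂ = arcsin(sin φ₁ cos δ + cos φ₁ sin δ cos θ)
   = arcsin(-0.27378·0.14024 + 0.96179·0.99012·0.76940) = 43.97105°
λ₂ = λ₁ + atan2(sin θ sin δ cos φ₁, cos δ − sin φ₁ sin φ₂) = -57.07737°

57.077°W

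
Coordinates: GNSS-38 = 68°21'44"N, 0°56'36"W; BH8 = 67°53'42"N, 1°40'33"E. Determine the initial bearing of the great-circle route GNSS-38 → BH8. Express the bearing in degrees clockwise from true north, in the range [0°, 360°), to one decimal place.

GNSS-38: φ = +68.36222°, λ = -0.94333°
BH8: φ = +67.89500°, λ = +1.67583°
Δλ = 2.6192°
y = sin Δλ · cos φ₂ = 0.017196
x = cos φ₁ sin φ₂ − sin φ₁ cos φ₂ cos Δλ = -0.007789
θ = atan2(y, x) = 114.3684° → 114.3684° (mod 360°)

114.4°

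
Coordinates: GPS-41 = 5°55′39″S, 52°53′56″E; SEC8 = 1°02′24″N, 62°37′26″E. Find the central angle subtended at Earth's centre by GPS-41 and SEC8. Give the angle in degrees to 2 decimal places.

GPS-41: φ = -5.92750°, λ = +52.89889°
SEC8: φ = +1.04000°, λ = +62.62389°
Δφ = 6.9675°,  Δλ = 9.7250°
a = sin²(Δφ/2) + cos φ₁ cos φ₂ sin²(Δλ/2) = 0.010838
c = 2·arcsin(√a) = 0.208589 rad = 11.9512°

11.95°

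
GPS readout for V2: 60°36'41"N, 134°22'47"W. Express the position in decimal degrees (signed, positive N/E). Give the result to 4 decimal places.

+60.6114°, -134.3797°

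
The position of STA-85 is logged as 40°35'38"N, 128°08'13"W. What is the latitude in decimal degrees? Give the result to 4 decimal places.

40.5939°N

40° + 35′/60 + 38″/3600 = 40 + 0.58333 + 0.01056 = 40.5939°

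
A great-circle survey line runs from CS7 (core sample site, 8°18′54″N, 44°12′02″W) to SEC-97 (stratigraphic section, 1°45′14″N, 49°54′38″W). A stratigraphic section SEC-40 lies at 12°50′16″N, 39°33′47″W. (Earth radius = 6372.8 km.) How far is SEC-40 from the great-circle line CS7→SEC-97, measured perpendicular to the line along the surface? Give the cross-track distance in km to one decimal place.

44.9 km

CS7: φ = +8.31500°, λ = -44.20056°
SEC-97: φ = +1.75389°, λ = -49.91056°
SEC-40: φ = +12.83778°, λ = -39.56306°
δ₁₃ = central angle CS7→SEC-40 = 0.112062 rad  (haversine)
θ₁₃ = bearing CS7→SEC-40 = 44.824°,  θ₁₂ = bearing CS7→SEC-97 = 221.213°
dₓₜ = R·arcsin(sin δ₁₃ · sin(θ₁₃ − θ₁₂)) = 6372.8·arcsin(0.11183·sin(-176.389°)) = -44.882 km
|dₓₜ| = 44.882 km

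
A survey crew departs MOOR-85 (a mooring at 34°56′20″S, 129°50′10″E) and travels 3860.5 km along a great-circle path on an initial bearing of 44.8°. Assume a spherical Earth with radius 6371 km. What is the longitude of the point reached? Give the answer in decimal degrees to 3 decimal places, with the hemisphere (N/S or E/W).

MOOR-85: φ = -34.93889°, λ = +129.83611°
δ = d/R = 3860.5/6371 = 0.605949 rad
φ₂ = arcsin(sin φ₁ cos δ + cos φ₁ sin δ cos θ)
   = arcsin(-0.57270·0.82196 + 0.81976·0.56954·0.70957) = -8.01592°
λ₂ = λ₁ + atan2(sin θ sin δ cos φ₁, cos δ − sin φ₁ sin φ₂) = 153.74471°

153.745°E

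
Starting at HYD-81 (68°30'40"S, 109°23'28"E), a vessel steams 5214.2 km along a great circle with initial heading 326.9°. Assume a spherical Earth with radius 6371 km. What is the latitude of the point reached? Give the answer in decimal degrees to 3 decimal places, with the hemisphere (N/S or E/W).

HYD-81: φ = -68.51111°, λ = +109.39111°
δ = d/R = 5214.2/6371 = 0.818427 rad
φ₂ = arcsin(sin φ₁ cos δ + cos φ₁ sin δ cos θ)
   = arcsin(-0.93049·0.68337 + 0.36632·0.73007·0.83772) = -24.31974°
λ₂ = λ₁ + atan2(sin θ sin δ cos φ₁, cos δ − sin φ₁ sin φ₂) = 83.44545°

24.320°S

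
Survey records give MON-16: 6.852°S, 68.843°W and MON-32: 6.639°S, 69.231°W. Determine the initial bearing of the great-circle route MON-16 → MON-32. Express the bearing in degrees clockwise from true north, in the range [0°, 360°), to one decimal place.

Δλ = -0.3880°
y = sin Δλ · cos φ₂ = -0.006726
x = cos φ₁ sin φ₂ − sin φ₁ cos φ₂ cos Δλ = 0.003715
θ = atan2(y, x) = -61.0893° → 298.9107° (mod 360°)

298.9°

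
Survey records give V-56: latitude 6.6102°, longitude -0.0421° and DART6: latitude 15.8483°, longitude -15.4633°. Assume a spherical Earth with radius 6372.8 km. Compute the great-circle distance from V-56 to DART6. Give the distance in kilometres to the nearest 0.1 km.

Δφ = 9.2381°,  Δλ = -15.4212°
a = sin²(Δφ/2) + cos φ₁ cos φ₂ sin²(Δλ/2) = 0.023687
c = 2·arcsin(√a) = 0.309041 rad = 17.7068°
d = R·c = 6372.8 × 0.309041 = 1969.5 km

1969.5 km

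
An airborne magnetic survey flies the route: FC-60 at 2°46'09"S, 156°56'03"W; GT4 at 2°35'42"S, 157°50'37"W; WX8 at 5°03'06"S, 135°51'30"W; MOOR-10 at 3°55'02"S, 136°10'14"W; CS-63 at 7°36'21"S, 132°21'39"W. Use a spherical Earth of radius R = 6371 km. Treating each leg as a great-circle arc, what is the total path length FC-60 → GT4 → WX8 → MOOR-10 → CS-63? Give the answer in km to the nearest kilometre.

3276 km

FC-60: φ = -2.76917°, λ = -156.93417°
GT4: φ = -2.59500°, λ = -157.84361°
WX8: φ = -5.05167°, λ = -135.85833°
MOOR-10: φ = -3.91722°, λ = -136.17056°
CS-63: φ = -7.60583°, λ = -132.36083°
FC-60→GT4: c = 0.016144 rad, d = 102.85 km
GT4→WX8: c = 0.385215 rad, d = 2454.20 km
WX8→MOOR-10: c = 0.020532 rad, d = 130.81 km
MOOR-10→CS-63: c = 0.092302 rad, d = 588.06 km
Total = 102.85 + 2454.20 + 130.81 + 588.06 = 3275.92 km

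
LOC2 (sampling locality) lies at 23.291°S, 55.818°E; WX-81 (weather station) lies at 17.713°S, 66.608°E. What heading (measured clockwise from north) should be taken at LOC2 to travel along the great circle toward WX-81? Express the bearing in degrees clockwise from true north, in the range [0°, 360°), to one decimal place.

Δλ = 10.7900°
y = sin Δλ · cos φ₂ = 0.178335
x = cos φ₁ sin φ₂ − sin φ₁ cos φ₂ cos Δλ = 0.090541
θ = atan2(y, x) = 63.0829° → 63.0829° (mod 360°)

63.1°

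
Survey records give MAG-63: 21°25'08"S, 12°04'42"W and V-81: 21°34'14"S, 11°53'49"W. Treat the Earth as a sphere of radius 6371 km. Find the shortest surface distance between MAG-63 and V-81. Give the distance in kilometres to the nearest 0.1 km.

25.2 km

MAG-63: φ = -21.41889°, λ = -12.07833°
V-81: φ = -21.57056°, λ = -11.89694°
Δφ = -0.1517°,  Δλ = 0.1814°
a = sin²(Δφ/2) + cos φ₁ cos φ₂ sin²(Δλ/2) = 0.000004
c = 2·arcsin(√a) = 0.003960 rad = 0.2269°
d = R·c = 6371 × 0.003960 = 25.2 km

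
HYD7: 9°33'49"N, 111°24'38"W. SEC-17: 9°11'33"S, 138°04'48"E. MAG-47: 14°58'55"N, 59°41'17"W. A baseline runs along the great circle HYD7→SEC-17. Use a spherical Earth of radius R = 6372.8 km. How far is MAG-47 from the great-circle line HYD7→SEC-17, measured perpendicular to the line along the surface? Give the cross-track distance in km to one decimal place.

HYD7: φ = +9.56361°, λ = -111.41056°
SEC-17: φ = -9.19250°, λ = +138.08000°
MAG-47: φ = +14.98194°, λ = -59.68806°
δ₁₃ = central angle HYD7→MAG-47 = 0.885314 rad  (haversine)
θ₁₃ = bearing HYD7→MAG-47 = 78.412°,  θ₁₂ = bearing HYD7→SEC-17 = 263.823°
dₓₜ = R·arcsin(sin δ₁₃ · sin(θ₁₃ − θ₁₂)) = 6372.8·arcsin(0.77411·sin(-185.411°)) = 465.615 km
|dₓₜ| = 465.615 km

465.6 km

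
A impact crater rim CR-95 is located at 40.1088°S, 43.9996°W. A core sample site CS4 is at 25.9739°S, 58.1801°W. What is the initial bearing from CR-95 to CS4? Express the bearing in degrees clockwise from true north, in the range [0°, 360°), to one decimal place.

315.8°

Δλ = -14.1805°
y = sin Δλ · cos φ₂ = -0.220233
x = cos φ₁ sin φ₂ − sin φ₁ cos φ₂ cos Δλ = 0.226558
θ = atan2(y, x) = -44.1890° → 315.8110° (mod 360°)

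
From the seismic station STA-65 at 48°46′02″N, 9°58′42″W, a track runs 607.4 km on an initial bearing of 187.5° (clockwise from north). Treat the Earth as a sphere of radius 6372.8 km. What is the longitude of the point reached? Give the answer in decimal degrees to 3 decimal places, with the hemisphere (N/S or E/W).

10.957°W

STA-65: φ = +48.76722°, λ = -9.97833°
δ = d/R = 607.4/6372.8 = 0.095311 rad
φ₂ = arcsin(sin φ₁ cos δ + cos φ₁ sin δ cos θ)
   = arcsin(0.75204·0.99546 + 0.65912·0.09517·-0.99144) = 43.34855°
λ₂ = λ₁ + atan2(sin θ sin δ cos φ₁, cos δ − sin φ₁ sin φ₂) = -10.95710°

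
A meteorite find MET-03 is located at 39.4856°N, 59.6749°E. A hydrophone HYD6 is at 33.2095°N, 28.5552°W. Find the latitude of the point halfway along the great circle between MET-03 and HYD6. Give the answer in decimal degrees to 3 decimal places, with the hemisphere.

Bx = cos φ₂ cos Δλ = 0.025841,  By = cos φ₂ sin Δλ = -0.836274
φₘ = atan2(sin φ₁ + sin φ₂, √((cos φ₁ + Bx)² + By²)) = 45.68385°
λₘ = λ₁ + atan2(By, cos φ₁ + Bx) = 13.31986°

45.684°N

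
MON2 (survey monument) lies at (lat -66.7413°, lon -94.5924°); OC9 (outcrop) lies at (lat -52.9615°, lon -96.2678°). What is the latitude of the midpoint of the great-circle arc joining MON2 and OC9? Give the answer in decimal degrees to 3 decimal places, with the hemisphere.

59.854°S

Bx = cos φ₂ cos Δλ = 0.602094,  By = cos φ₂ sin Δλ = -0.017611
φₘ = atan2(sin φ₁ + sin φ₂, √((cos φ₁ + Bx)² + By²)) = -59.85394°
λₘ = λ₁ + atan2(By, cos φ₁ + Bx) = -95.60439°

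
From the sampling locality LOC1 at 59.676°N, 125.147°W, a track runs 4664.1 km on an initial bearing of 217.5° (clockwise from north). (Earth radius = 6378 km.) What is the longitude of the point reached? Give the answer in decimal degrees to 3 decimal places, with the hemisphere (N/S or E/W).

151.158°W

δ = d/R = 4664.1/6378 = 0.731279 rad
φ₂ = arcsin(sin φ₁ cos δ + cos φ₁ sin δ cos θ)
   = arcsin(0.86318·0.74432 + 0.50489·0.66782·-0.79335) = 22.02343°
λ₂ = λ₁ + atan2(sin θ sin δ cos φ₁, cos δ − sin φ₁ sin φ₂) = -151.15808°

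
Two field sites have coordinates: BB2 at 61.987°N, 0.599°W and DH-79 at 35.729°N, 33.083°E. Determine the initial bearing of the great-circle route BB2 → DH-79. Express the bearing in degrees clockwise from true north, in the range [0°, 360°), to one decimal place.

Δλ = 33.6820°
y = sin Δλ · cos φ₂ = 0.450204
x = cos φ₁ sin φ₂ − sin φ₁ cos φ₂ cos Δλ = -0.322104
θ = atan2(y, x) = 125.5823° → 125.5823° (mod 360°)

125.6°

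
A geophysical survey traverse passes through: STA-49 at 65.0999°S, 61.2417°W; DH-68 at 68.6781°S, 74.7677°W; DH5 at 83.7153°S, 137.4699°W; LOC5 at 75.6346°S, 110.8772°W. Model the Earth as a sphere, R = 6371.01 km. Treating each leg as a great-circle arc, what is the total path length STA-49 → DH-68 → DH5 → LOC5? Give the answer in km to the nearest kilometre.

STA-49→DH-68: c = 0.111374 rad, d = 709.56 km
DH-68→DH5: c = 0.335613 rad, d = 2138.20 km
DH5→LOC5: c = 0.160185 rad, d = 1020.54 km
Total = 709.56 + 2138.20 + 1020.54 = 3868.30 km

3868 km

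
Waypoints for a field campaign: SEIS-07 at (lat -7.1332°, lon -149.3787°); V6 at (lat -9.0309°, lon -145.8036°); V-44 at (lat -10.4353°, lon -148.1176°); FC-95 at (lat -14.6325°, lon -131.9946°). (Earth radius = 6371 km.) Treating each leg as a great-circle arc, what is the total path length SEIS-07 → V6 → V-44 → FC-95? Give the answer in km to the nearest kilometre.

2555 km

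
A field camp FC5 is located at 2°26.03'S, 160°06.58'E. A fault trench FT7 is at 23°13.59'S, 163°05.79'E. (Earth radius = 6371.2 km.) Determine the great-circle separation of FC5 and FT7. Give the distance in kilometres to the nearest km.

2334 km

FC5: φ = -2.43383°, λ = +160.10967°
FT7: φ = -23.22650°, λ = +163.09650°
Δφ = -20.7927°,  Δλ = 2.9868°
a = sin²(Δφ/2) + cos φ₁ cos φ₂ sin²(Δλ/2) = 0.033188
c = 2·arcsin(√a) = 0.366398 rad = 20.9931°
d = R·c = 6371.2 × 0.366398 = 2334.4 km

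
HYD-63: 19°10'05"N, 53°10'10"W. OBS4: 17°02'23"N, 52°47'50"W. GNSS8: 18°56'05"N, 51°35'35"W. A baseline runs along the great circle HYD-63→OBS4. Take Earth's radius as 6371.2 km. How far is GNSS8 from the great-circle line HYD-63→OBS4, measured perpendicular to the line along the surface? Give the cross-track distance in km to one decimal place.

159.4 km

HYD-63: φ = +19.16806°, λ = -53.16944°
OBS4: φ = +17.03972°, λ = -52.79722°
GNSS8: φ = +18.93472°, λ = -51.59306°
δ₁₃ = central angle HYD-63→GNSS8 = 0.026323 rad  (haversine)
θ₁₃ = bearing HYD-63→GNSS8 = 98.642°,  θ₁₂ = bearing HYD-63→OBS4 = 170.504°
dₓₜ = R·arcsin(sin δ₁₃ · sin(θ₁₃ − θ₁₂)) = 6371.2·arcsin(0.02632·sin(-71.861°)) = -159.373 km
|dₓₜ| = 159.373 km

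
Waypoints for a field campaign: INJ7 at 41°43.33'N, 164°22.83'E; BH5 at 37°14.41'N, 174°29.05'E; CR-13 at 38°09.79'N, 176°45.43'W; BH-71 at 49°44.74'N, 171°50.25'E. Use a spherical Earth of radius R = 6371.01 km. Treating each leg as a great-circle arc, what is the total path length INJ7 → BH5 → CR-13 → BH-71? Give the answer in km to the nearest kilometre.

3351 km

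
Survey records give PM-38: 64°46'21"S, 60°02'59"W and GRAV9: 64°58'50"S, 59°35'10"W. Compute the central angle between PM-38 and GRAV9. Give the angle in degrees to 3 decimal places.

PM-38: φ = -64.77250°, λ = -60.04972°
GRAV9: φ = -64.98056°, λ = -59.58611°
Δφ = -0.2081°,  Δλ = 0.4636°
a = sin²(Δφ/2) + cos φ₁ cos φ₂ sin²(Δλ/2) = 0.000006
c = 2·arcsin(√a) = 0.004999 rad = 0.2864°

0.286°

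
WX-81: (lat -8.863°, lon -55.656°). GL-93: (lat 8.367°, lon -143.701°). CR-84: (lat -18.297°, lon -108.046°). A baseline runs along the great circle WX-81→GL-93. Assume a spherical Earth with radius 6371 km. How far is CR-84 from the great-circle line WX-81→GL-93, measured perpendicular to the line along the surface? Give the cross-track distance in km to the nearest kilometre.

δ₁₃ = central angle WX-81→CR-84 = 0.900932 rad  (haversine)
θ₁₃ = bearing WX-81→CR-84 = 253.631°,  θ₁₂ = bearing WX-81→GL-93 = 278.568°
dₓₜ = R·arcsin(sin δ₁₃ · sin(θ₁₃ − θ₁₂)) = 6371·arcsin(0.78391·sin(-24.937°)) = -2146.038 km
|dₓₜ| = 2146.038 km

2146 km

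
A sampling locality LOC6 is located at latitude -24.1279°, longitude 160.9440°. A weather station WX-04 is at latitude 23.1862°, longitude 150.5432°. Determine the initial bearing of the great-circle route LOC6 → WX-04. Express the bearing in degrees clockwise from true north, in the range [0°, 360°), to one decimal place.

347.2°

Δλ = -10.4008°
y = sin Δλ · cos φ₂ = -0.165951
x = cos φ₁ sin φ₂ − sin φ₁ cos φ₂ cos Δλ = 0.728907
θ = atan2(y, x) = -12.8260° → 347.1740° (mod 360°)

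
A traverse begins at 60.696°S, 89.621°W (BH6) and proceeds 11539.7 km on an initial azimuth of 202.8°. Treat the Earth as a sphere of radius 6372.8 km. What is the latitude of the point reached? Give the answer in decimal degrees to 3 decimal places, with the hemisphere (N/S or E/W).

13.356°S

δ = d/R = 11539.7/6372.8 = 1.810774 rad
φ₂ = arcsin(sin φ₁ cos δ + cos φ₁ sin δ cos θ)
   = arcsin(-0.87204·-0.23768 + 0.48944·0.97134·-0.92186) = -13.35618°
λ₂ = λ₁ + atan2(sin θ sin δ cos φ₁, cos δ − sin φ₁ sin φ₂) = 113.13916°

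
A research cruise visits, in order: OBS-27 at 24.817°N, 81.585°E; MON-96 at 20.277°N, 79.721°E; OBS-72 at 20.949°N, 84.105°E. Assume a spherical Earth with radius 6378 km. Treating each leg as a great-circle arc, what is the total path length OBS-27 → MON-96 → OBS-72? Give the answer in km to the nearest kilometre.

1003 km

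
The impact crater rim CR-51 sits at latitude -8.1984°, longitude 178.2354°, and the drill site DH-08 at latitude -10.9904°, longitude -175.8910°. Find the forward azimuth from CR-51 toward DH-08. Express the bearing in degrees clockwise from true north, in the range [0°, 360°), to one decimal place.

Δλ = 5.8736°
y = sin Δλ · cos φ₂ = 0.100457
x = cos φ₁ sin φ₂ − sin φ₁ cos φ₂ cos Δλ = -0.049445
θ = atan2(y, x) = 116.2065° → 116.2065° (mod 360°)

116.2°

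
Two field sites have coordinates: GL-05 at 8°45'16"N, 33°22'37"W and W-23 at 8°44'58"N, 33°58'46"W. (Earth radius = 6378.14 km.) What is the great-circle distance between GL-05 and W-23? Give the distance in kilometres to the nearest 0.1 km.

GL-05: φ = +8.75444°, λ = -33.37694°
W-23: φ = +8.74944°, λ = -33.97944°
Δφ = -0.0050°,  Δλ = -0.6025°
a = sin²(Δφ/2) + cos φ₁ cos φ₂ sin²(Δλ/2) = 0.000027
c = 2·arcsin(√a) = 0.010394 rad = 0.5955°
d = R·c = 6378.14 × 0.010394 = 66.3 km

66.3 km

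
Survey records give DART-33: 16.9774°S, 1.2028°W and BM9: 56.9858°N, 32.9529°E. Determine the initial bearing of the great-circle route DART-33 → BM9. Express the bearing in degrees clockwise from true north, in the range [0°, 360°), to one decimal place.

Δλ = 34.1557°
y = sin Δλ · cos φ₂ = 0.305901
x = cos φ₁ sin φ₂ − sin φ₁ cos φ₂ cos Δλ = 0.933643
θ = atan2(y, x) = 18.1410° → 18.1410° (mod 360°)

18.1°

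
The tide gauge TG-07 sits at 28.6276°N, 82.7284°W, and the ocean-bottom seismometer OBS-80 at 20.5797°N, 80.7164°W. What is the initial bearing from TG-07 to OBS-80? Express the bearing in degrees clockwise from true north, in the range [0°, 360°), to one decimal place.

166.8°

Δλ = 2.0120°
y = sin Δλ · cos φ₂ = 0.032868
x = cos φ₁ sin φ₂ − sin φ₁ cos φ₂ cos Δλ = -0.139724
θ = atan2(y, x) = 166.7626° → 166.7626° (mod 360°)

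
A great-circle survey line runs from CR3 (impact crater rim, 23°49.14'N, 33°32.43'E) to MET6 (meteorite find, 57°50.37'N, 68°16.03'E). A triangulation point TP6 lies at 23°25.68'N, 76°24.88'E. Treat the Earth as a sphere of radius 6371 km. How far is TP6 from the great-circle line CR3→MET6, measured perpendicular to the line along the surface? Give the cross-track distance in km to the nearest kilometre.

CR3: φ = +23.81900°, λ = +33.54050°
MET6: φ = +57.83950°, λ = +68.26717°
TP6: φ = +23.42800°, λ = +76.41467°
δ₁₃ = central angle CR3→TP6 = 0.682927 rad  (haversine)
θ₁₃ = bearing CR3→TP6 = 81.602°,  θ₁₂ = bearing CR3→MET6 = 26.897°
dₓₜ = R·arcsin(sin δ₁₃ · sin(θ₁₃ − θ₁₂)) = 6371·arcsin(0.63107·sin(54.705°)) = 3447.273 km
|dₓₜ| = 3447.273 km

3447 km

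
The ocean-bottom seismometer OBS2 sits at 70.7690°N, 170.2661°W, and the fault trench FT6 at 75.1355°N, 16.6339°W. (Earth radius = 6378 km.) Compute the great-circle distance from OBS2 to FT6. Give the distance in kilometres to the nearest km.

3694 km

Δφ = 4.3665°,  Δλ = 153.6322°
a = sin²(Δφ/2) + cos φ₁ cos φ₂ sin²(Δλ/2) = 0.081552
c = 2·arcsin(√a) = 0.579210 rad = 33.1863°
d = R·c = 6378 × 0.579210 = 3694.2 km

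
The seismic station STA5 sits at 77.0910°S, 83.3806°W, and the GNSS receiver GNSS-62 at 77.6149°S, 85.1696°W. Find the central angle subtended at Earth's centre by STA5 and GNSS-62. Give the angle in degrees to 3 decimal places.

0.654°

Δφ = -0.5239°,  Δλ = -1.7890°
a = sin²(Δφ/2) + cos φ₁ cos φ₂ sin²(Δλ/2) = 0.000033
c = 2·arcsin(√a) = 0.011416 rad = 0.6541°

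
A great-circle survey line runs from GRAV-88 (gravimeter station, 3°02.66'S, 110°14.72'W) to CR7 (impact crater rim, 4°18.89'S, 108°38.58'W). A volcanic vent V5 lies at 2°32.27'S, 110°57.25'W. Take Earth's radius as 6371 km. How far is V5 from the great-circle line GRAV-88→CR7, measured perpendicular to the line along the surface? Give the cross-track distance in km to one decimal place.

5.0 km

GRAV-88: φ = -3.04433°, λ = -110.24533°
CR7: φ = -4.31483°, λ = -108.64300°
V5: φ = -2.53783°, λ = -110.95417°
δ₁₃ = central angle GRAV-88→V5 = 0.015193 rad  (haversine)
θ₁₃ = bearing GRAV-88→V5 = 305.562°,  θ₁₂ = bearing GRAV-88→CR7 = 128.518°
dₓₜ = R·arcsin(sin δ₁₃ · sin(θ₁₃ − θ₁₂)) = 6371·arcsin(0.01519·sin(177.045°)) = 4.990 km
|dₓₜ| = 4.990 km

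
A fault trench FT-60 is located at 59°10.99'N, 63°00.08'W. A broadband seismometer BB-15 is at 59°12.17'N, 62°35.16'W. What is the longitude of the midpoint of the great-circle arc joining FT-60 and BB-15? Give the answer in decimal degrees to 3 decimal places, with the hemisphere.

FT-60: φ = +59.18317°, λ = -63.00133°
BB-15: φ = +59.20283°, λ = -62.58600°
Bx = cos φ₂ cos Δλ = 0.511987,  By = cos φ₂ sin Δλ = 0.003711
φₘ = atan2(sin φ₁ + sin φ₂, √((cos φ₁ + Bx)² + By²)) = 59.19317°
λₘ = λ₁ + atan2(By, cos φ₁ + Bx) = -62.79373°

62.794°W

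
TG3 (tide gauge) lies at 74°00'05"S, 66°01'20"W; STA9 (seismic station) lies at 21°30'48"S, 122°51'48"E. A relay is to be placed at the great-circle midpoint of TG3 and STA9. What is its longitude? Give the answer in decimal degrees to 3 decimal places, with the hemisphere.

TG3: φ = -74.00139°, λ = -66.02222°
STA9: φ = -21.51333°, λ = +122.86333°
Bx = cos φ₂ cos Δλ = -0.919167,  By = cos φ₂ sin Δλ = -0.143700
φₘ = atan2(sin φ₁ + sin φ₂, √((cos φ₁ + Bx)² + By²)) = -63.59365°
λₘ = λ₁ + atan2(By, cos φ₁ + Bx) = 126.56499°

126.565°E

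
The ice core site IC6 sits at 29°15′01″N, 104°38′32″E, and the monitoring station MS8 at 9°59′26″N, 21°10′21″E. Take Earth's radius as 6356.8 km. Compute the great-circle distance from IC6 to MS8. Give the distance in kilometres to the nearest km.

IC6: φ = +29.25028°, λ = +104.64222°
MS8: φ = +9.99056°, λ = +21.17250°
Δφ = -19.2597°,  Δλ = -83.4697°
a = sin²(Δφ/2) + cos φ₁ cos φ₂ sin²(Δλ/2) = 0.408754
c = 2·arcsin(√a) = 1.387276 rad = 79.4850°
d = R·c = 6356.8 × 1.387276 = 8818.6 km

8819 km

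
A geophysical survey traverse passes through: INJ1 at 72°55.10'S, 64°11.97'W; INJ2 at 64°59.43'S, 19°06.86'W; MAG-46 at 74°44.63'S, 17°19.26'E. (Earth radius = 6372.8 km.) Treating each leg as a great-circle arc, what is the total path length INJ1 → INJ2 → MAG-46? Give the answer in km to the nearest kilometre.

3662 km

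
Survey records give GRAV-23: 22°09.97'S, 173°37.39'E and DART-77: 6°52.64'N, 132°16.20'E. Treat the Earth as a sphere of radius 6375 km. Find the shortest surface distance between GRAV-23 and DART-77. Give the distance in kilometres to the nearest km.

5545 km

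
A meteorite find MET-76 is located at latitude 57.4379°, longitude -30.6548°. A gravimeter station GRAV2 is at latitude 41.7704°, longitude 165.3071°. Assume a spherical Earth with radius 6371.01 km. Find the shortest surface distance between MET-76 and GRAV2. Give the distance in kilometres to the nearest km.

Δφ = -15.6675°,  Δλ = -164.0381°
a = sin²(Δφ/2) + cos φ₁ cos φ₂ sin²(Δλ/2) = 0.412250
c = 2·arcsin(√a) = 1.394382 rad = 79.8922°
d = R·c = 6371.01 × 1.394382 = 8883.6 km

8884 km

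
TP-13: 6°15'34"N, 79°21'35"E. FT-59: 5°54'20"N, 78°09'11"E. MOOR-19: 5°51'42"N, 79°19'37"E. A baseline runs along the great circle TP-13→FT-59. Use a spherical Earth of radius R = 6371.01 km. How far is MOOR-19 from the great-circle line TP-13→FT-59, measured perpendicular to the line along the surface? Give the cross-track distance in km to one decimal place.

TP-13: φ = +6.25944°, λ = +79.35972°
FT-59: φ = +5.90556°, λ = +78.15306°
MOOR-19: φ = +5.86167°, λ = +79.32694°
δ₁₃ = central angle TP-13→MOOR-19 = 0.006966 rad  (haversine)
θ₁₃ = bearing TP-13→MOOR-19 = 184.686°,  θ₁₂ = bearing TP-13→FT-59 = 253.632°
dₓₜ = R·arcsin(sin δ₁₃ · sin(θ₁₃ − θ₁₂)) = 6371.01·arcsin(0.00697·sin(-68.946°)) = -41.416 km
|dₓₜ| = 41.416 km

41.4 km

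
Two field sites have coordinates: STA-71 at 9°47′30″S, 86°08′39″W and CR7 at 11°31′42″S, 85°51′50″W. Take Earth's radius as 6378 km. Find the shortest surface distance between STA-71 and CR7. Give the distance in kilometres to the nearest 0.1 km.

195.7 km

STA-71: φ = -9.79167°, λ = -86.14417°
CR7: φ = -11.52833°, λ = -85.86389°
Δφ = -1.7367°,  Δλ = 0.2803°
a = sin²(Δφ/2) + cos φ₁ cos φ₂ sin²(Δλ/2) = 0.000235
c = 2·arcsin(√a) = 0.030689 rad = 1.7584°
d = R·c = 6378 × 0.030689 = 195.7 km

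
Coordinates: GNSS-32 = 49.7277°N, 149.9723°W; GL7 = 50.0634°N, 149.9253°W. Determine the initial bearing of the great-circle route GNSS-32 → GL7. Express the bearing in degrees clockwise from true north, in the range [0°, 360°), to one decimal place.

5.1°

Δλ = 0.0470°
y = sin Δλ · cos φ₂ = 0.000527
x = cos φ₁ sin φ₂ − sin φ₁ cos φ₂ cos Δλ = 0.005859
θ = atan2(y, x) = 5.1356° → 5.1356° (mod 360°)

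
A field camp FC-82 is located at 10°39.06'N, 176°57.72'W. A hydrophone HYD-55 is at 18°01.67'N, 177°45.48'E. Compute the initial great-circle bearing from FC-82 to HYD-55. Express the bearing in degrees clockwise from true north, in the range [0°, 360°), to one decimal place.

325.9°

FC-82: φ = +10.65100°, λ = -176.96200°
HYD-55: φ = +18.02783°, λ = +177.75800°
Δλ = -5.2800°
y = sin Δλ · cos φ₂ = -0.087505
x = cos φ₁ sin φ₂ − sin φ₁ cos φ₂ cos Δλ = 0.129140
θ = atan2(y, x) = -34.1215° → 325.8785° (mod 360°)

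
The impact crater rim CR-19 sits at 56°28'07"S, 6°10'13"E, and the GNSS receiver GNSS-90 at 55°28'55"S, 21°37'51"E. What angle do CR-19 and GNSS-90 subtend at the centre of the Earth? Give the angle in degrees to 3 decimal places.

CR-19: φ = -56.46861°, λ = +6.17028°
GNSS-90: φ = -55.48194°, λ = +21.63083°
Δφ = 0.9867°,  Δλ = 15.4606°
a = sin²(Δφ/2) + cos φ₁ cos φ₂ sin²(Δλ/2) = 0.005738
c = 2·arcsin(√a) = 0.151639 rad = 8.6883°

8.688°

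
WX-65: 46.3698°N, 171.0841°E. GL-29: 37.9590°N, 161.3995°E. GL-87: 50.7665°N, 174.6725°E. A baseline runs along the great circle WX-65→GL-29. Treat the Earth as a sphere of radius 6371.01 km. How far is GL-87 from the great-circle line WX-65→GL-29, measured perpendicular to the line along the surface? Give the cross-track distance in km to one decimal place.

160.3 km

δ₁₃ = central angle WX-65→GL-87 = 0.087188 rad  (haversine)
θ₁₃ = bearing WX-65→GL-87 = 27.040°,  θ₁₂ = bearing WX-65→GL-29 = 223.836°
dₓₜ = R·arcsin(sin δ₁₃ · sin(θ₁₃ − θ₁₂)) = 6371.01·arcsin(0.08708·sin(-196.797°)) = 160.333 km
|dₓₜ| = 160.333 km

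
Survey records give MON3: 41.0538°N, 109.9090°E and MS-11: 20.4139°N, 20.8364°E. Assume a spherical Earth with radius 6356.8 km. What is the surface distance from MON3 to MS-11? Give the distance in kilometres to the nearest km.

Δφ = -20.6399°,  Δλ = -89.0726°
a = sin²(Δφ/2) + cos φ₁ cos φ₂ sin²(Δλ/2) = 0.379741
c = 2·arcsin(√a) = 1.327896 rad = 76.0828°
d = R·c = 6356.8 × 1.327896 = 8441.2 km

8441 km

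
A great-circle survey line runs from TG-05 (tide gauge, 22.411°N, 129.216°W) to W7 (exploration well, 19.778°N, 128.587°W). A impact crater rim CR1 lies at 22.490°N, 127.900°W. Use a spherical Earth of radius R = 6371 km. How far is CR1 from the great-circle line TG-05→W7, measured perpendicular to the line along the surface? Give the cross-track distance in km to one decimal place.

134.0 km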